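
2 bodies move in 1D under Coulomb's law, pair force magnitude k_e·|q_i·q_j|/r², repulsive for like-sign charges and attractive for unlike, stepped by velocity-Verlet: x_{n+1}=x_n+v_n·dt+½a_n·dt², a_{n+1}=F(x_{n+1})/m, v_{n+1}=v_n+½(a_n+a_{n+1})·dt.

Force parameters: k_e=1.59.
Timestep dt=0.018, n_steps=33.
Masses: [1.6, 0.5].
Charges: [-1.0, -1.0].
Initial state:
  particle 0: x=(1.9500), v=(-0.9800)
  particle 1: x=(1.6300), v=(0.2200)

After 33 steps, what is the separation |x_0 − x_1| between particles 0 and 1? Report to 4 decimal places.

step 0: x0=(1.9500) x1=(1.6300)
step 1: x0=(1.9339) x1=(1.6289)
step 2: x0=(1.9213) x1=(1.6168)
step 3: x0=(1.9122) x1=(1.5935)
step 4: x0=(1.9062) x1=(1.5601)
step 5: x0=(1.9029) x1=(1.5181)
step 6: x0=(1.9018) x1=(1.4692)
step 7: x0=(1.9025) x1=(1.4147)
step 8: x0=(1.9044) x1=(1.3559)
step 9: x0=(1.9075) x1=(1.2937)
step 10: x0=(1.9114) x1=(1.2287)
step 11: x0=(1.9160) x1=(1.1616)
step 12: x0=(1.9211) x1=(1.0926)
step 13: x0=(1.9267) x1=(1.0221)
step 14: x0=(1.9327) x1=(0.9504)
step 15: x0=(1.9391) x1=(0.8776)
step 16: x0=(1.9457) x1=(0.8039)
step 17: x0=(1.9526) x1=(0.7294)
step 18: x0=(1.9597) x1=(0.6542)
step 19: x0=(1.9670) x1=(0.5784)
step 20: x0=(1.9744) x1=(0.5020)
step 21: x0=(1.9820) x1=(0.4252)
step 22: x0=(1.9898) x1=(0.3480)
step 23: x0=(1.9976) x1=(0.2704)
step 24: x0=(2.0056) x1=(0.1924)
step 25: x0=(2.0136) x1=(0.1141)
step 26: x0=(2.0218) x1=(0.0356)
step 27: x0=(2.0300) x1=(-0.0433)
step 28: x0=(2.0383) x1=(-0.1223)
step 29: x0=(2.0467) x1=(-0.2016)
step 30: x0=(2.0551) x1=(-0.2811)
step 31: x0=(2.0636) x1=(-0.3608)
step 32: x0=(2.0722) x1=(-0.4406)
step 33: x0=(2.0808) x1=(-0.5206)

2.6014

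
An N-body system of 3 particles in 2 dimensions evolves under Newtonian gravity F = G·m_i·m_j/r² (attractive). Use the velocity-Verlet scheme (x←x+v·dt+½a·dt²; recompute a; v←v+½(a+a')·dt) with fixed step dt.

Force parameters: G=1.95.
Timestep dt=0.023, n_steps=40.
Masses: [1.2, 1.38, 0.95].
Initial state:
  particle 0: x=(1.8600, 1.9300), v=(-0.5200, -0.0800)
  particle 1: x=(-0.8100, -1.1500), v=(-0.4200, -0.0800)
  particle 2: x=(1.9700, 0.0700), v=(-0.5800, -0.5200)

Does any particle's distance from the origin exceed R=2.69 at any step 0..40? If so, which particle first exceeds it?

no

step 0: x0=(1.8600, 1.9300) x1=(-0.8100, -1.1500) x2=(1.9700, 0.0700)
step 1: x0=(1.8480, 1.9280) x1=(-0.8196, -1.1518) x2=(1.9566, 0.0582)
step 2: x0=(1.8360, 1.9256) x1=(-0.8290, -1.1535) x2=(1.9430, 0.0467)
step 3: x0=(1.8239, 1.9229) x1=(-0.8383, -1.1551) x2=(1.9292, 0.0354)
step 4: x0=(1.8118, 1.9199) x1=(-0.8475, -1.1566) x2=(1.9153, 0.0245)
step 5: x0=(1.7997, 1.9165) x1=(-0.8565, -1.1580) x2=(1.9013, 0.0138)
step 6: x0=(1.7875, 1.9128) x1=(-0.8653, -1.1593) x2=(1.8870, 0.0034)
step 7: x0=(1.7753, 1.9088) x1=(-0.8740, -1.1605) x2=(1.8726, -0.0067)
step 8: x0=(1.7630, 1.9044) x1=(-0.8825, -1.1615) x2=(1.8581, -0.0165)
step 9: x0=(1.7507, 1.8997) x1=(-0.8909, -1.1625) x2=(1.8433, -0.0261)
step 10: x0=(1.7383, 1.8947) x1=(-0.8992, -1.1634) x2=(1.8284, -0.0354)
step 11: x0=(1.7259, 1.8893) x1=(-0.9073, -1.1642) x2=(1.8134, -0.0444)
step 12: x0=(1.7135, 1.8836) x1=(-0.9152, -1.1649) x2=(1.7981, -0.0532)
step 13: x0=(1.7010, 1.8776) x1=(-0.9230, -1.1655) x2=(1.7827, -0.0617)
step 14: x0=(1.6885, 1.8713) x1=(-0.9306, -1.1660) x2=(1.7672, -0.0699)
step 15: x0=(1.6759, 1.8646) x1=(-0.9381, -1.1664) x2=(1.7514, -0.0779)
step 16: x0=(1.6632, 1.8576) x1=(-0.9454, -1.1667) x2=(1.7355, -0.0856)
step 17: x0=(1.6505, 1.8503) x1=(-0.9525, -1.1669) x2=(1.7194, -0.0931)
step 18: x0=(1.6378, 1.8426) x1=(-0.9595, -1.1669) x2=(1.7032, -0.1002)
step 19: x0=(1.6250, 1.8346) x1=(-0.9663, -1.1669) x2=(1.6868, -0.1071)
step 20: x0=(1.6122, 1.8263) x1=(-0.9730, -1.1668) x2=(1.6702, -0.1138)
step 21: x0=(1.5993, 1.8177) x1=(-0.9795, -1.1666) x2=(1.6534, -0.1202)
step 22: x0=(1.5864, 1.8087) x1=(-0.9858, -1.1662) x2=(1.6365, -0.1263)
step 23: x0=(1.5734, 1.7995) x1=(-0.9920, -1.1658) x2=(1.6194, -0.1322)
step 24: x0=(1.5603, 1.7898) x1=(-0.9980, -1.1652) x2=(1.6021, -0.1378)
step 25: x0=(1.5472, 1.7799) x1=(-1.0038, -1.1646) x2=(1.5846, -0.1431)
step 26: x0=(1.5341, 1.7696) x1=(-1.0095, -1.1638) x2=(1.5670, -0.1482)
step 27: x0=(1.5209, 1.7589) x1=(-1.0149, -1.1630) x2=(1.5491, -0.1529)
step 28: x0=(1.5076, 1.7480) x1=(-1.0202, -1.1620) x2=(1.5311, -0.1575)
step 29: x0=(1.4942, 1.7366) x1=(-1.0254, -1.1609) x2=(1.5130, -0.1617)
step 30: x0=(1.4809, 1.7250) x1=(-1.0303, -1.1597) x2=(1.4946, -0.1657)
step 31: x0=(1.4674, 1.7130) x1=(-1.0351, -1.1584) x2=(1.4760, -0.1694)
step 32: x0=(1.4539, 1.7006) x1=(-1.0397, -1.1569) x2=(1.4573, -0.1728)
step 33: x0=(1.4403, 1.6879) x1=(-1.0441, -1.1554) x2=(1.4384, -0.1760)
step 34: x0=(1.4266, 1.6748) x1=(-1.0483, -1.1537) x2=(1.4193, -0.1788)
step 35: x0=(1.4129, 1.6614) x1=(-1.0524, -1.1519) x2=(1.4000, -0.1814)
step 36: x0=(1.3991, 1.6476) x1=(-1.0562, -1.1500) x2=(1.3805, -0.1837)
step 37: x0=(1.3853, 1.6334) x1=(-1.0599, -1.1480) x2=(1.3609, -0.1857)
step 38: x0=(1.3714, 1.6189) x1=(-1.0633, -1.1459) x2=(1.3410, -0.1874)
step 39: x0=(1.3573, 1.6040) x1=(-1.0666, -1.1436) x2=(1.3210, -0.1888)
step 40: x0=(1.3433, 1.5887) x1=(-1.0697, -1.1412) x2=(1.3008, -0.1899)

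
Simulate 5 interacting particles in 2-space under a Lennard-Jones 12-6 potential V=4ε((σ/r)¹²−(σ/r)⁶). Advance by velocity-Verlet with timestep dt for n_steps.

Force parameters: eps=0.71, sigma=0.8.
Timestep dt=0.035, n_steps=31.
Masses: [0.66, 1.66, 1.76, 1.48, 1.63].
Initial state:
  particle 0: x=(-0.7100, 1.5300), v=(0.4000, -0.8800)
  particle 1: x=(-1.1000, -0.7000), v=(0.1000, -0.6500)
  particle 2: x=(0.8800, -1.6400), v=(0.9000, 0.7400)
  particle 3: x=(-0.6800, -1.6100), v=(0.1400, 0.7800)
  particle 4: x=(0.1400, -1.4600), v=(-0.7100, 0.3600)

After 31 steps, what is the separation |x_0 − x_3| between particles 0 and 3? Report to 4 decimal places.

3.0795

step 0: x0=(-0.7100, 1.5300) x1=(-1.1000, -0.7000) x2=(0.8800, -1.6400) x3=(-0.6800, -1.6100) x4=(0.1400, -1.4600)
step 1: x0=(-0.6960, 1.4992) x1=(-1.0961, -0.7235) x2=(0.9286, -1.6183) x3=(-0.6790, -1.5826) x4=(0.0999, -1.4422)
step 2: x0=(-0.6820, 1.4683) x1=(-1.0913, -0.7484) x2=(0.9811, -1.5974) x3=(-0.6999, -1.5575) x4=(0.0743, -1.4199)
step 3: x0=(-0.6680, 1.4374) x1=(-1.0861, -0.7736) x2=(1.0327, -1.5763) x3=(-0.7444, -1.5367) x4=(0.0710, -1.3937)
step 4: x0=(-0.6540, 1.4065) x1=(-1.0830, -0.7933) x2=(1.0828, -1.5550) x3=(-0.7947, -1.5237) x4=(0.0767, -1.3662)
step 5: x0=(-0.6400, 1.3756) x1=(-1.0877, -0.7926) x2=(1.1314, -1.5334) x3=(-0.8366, -1.5339) x4=(0.0841, -1.3387)
step 6: x0=(-0.6261, 1.3445) x1=(-1.0994, -0.7700) x2=(1.1787, -1.5116) x3=(-0.8686, -1.5688) x4=(0.0911, -1.3114)
step 7: x0=(-0.6121, 1.3135) x1=(-1.1126, -0.7407) x2=(1.2250, -1.4896) x3=(-0.8967, -1.6108) x4=(0.0974, -1.2846)
step 8: x0=(-0.5981, 1.2824) x1=(-1.1255, -0.7115) x2=(1.2703, -1.4674) x3=(-0.9233, -1.6523) x4=(0.1029, -1.2583)
step 9: x0=(-0.5842, 1.2512) x1=(-1.1377, -0.6839) x2=(1.3148, -1.4450) x3=(-0.9489, -1.6918) x4=(0.1077, -1.2324)
step 10: x0=(-0.5702, 1.2200) x1=(-1.1493, -0.6579) x2=(1.3587, -1.4226) x3=(-0.9739, -1.7292) x4=(0.1120, -1.2068)
step 11: x0=(-0.5563, 1.1886) x1=(-1.1604, -0.6332) x2=(1.4021, -1.4000) x3=(-0.9983, -1.7648) x4=(0.1158, -1.1815)
step 12: x0=(-0.5424, 1.1572) x1=(-1.1710, -0.6096) x2=(1.4450, -1.3774) x3=(-1.0223, -1.7990) x4=(0.1193, -1.1565)
step 13: x0=(-0.5285, 1.1256) x1=(-1.1813, -0.5868) x2=(1.4876, -1.3548) x3=(-1.0459, -1.8321) x4=(0.1225, -1.1316)
step 14: x0=(-0.5147, 1.0939) x1=(-1.1912, -0.5647) x2=(1.5299, -1.3320) x3=(-1.0693, -1.8643) x4=(0.1254, -1.1068)
step 15: x0=(-0.5009, 1.0621) x1=(-1.2008, -0.5431) x2=(1.5719, -1.3093) x3=(-1.0925, -1.8959) x4=(0.1282, -1.0821)
step 16: x0=(-0.4871, 1.0300) x1=(-1.2102, -0.5219) x2=(1.6137, -1.2865) x3=(-1.1155, -1.9269) x4=(0.1307, -1.0575)
step 17: x0=(-0.4735, 0.9978) x1=(-1.2193, -0.5010) x2=(1.6554, -1.2637) x3=(-1.1384, -1.9575) x4=(0.1331, -1.0329)
step 18: x0=(-0.4599, 0.9653) x1=(-1.2281, -0.4803) x2=(1.6968, -1.2408) x3=(-1.1612, -1.9878) x4=(0.1352, -1.0082)
step 19: x0=(-0.4464, 0.9326) x1=(-1.2366, -0.4598) x2=(1.7382, -1.2180) x3=(-1.1838, -2.0178) x4=(0.1372, -0.9836)
step 20: x0=(-0.4330, 0.8995) x1=(-1.2449, -0.4394) x2=(1.7795, -1.1951) x3=(-1.2064, -2.0476) x4=(0.1391, -0.9589)
step 21: x0=(-0.4198, 0.8660) x1=(-1.2529, -0.4190) x2=(1.8206, -1.1722) x3=(-1.2290, -2.0771) x4=(0.1407, -0.9342)
step 22: x0=(-0.4068, 0.8321) x1=(-1.2606, -0.3987) x2=(1.8617, -1.1493) x3=(-1.2515, -2.1066) x4=(0.1423, -0.9095)
step 23: x0=(-0.3940, 0.7977) x1=(-1.2681, -0.3784) x2=(1.9028, -1.1264) x3=(-1.2739, -2.1359) x4=(0.1436, -0.8846)
step 24: x0=(-0.3815, 0.7627) x1=(-1.2753, -0.3580) x2=(1.9437, -1.1035) x3=(-1.2963, -2.1652) x4=(0.1448, -0.8597)
step 25: x0=(-0.3693, 0.7270) x1=(-1.2821, -0.3375) x2=(1.9847, -1.0806) x3=(-1.3187, -2.1943) x4=(0.1458, -0.8346)
step 26: x0=(-0.3575, 0.6905) x1=(-1.2886, -0.3170) x2=(2.0255, -1.0577) x3=(-1.3411, -2.2234) x4=(0.1466, -0.8095)
step 27: x0=(-0.3462, 0.6531) x1=(-1.2947, -0.2962) x2=(2.0664, -1.0347) x3=(-1.3634, -2.2524) x4=(0.1473, -0.7841)
step 28: x0=(-0.3354, 0.6147) x1=(-1.3003, -0.2753) x2=(2.1072, -1.0118) x3=(-1.3858, -2.2814) x4=(0.1478, -0.7586)
step 29: x0=(-0.3253, 0.5749) x1=(-1.3055, -0.2542) x2=(2.1480, -0.9888) x3=(-1.4081, -2.3103) x4=(0.1480, -0.7328)
step 30: x0=(-0.3158, 0.5336) x1=(-1.3102, -0.2328) x2=(2.1887, -0.9659) x3=(-1.4304, -2.3392) x4=(0.1480, -0.7067)
step 31: x0=(-0.3071, 0.4904) x1=(-1.3142, -0.2111) x2=(2.2295, -0.9429) x3=(-1.4527, -2.3681) x4=(0.1477, -0.6802)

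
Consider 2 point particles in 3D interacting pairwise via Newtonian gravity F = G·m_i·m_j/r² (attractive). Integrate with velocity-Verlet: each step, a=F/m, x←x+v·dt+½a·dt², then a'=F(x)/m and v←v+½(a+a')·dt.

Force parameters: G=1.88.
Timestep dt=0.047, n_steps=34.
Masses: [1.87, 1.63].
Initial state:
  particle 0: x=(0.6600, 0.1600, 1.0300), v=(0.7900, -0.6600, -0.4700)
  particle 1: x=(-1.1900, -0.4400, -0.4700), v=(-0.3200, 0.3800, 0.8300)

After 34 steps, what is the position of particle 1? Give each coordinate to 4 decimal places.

(-1.0266, 0.1807, 1.0807)

step 0: x0=(0.6600, 0.1600, 1.0300) x1=(-1.1900, -0.4400, -0.4700)
step 1: x0=(0.6967, 0.1288, 1.0076) x1=(-1.2046, -0.4220, -0.4306)
step 2: x0=(0.7325, 0.0974, 0.9845) x1=(-1.2181, -0.4037, -0.3904)
step 3: x0=(0.7675, 0.0658, 0.9607) x1=(-1.2306, -0.3851, -0.3495)
step 4: x0=(0.8014, 0.0339, 0.9364) x1=(-1.2420, -0.3663, -0.3079)
step 5: x0=(0.8344, 0.0019, 0.9114) x1=(-1.2523, -0.3472, -0.2656)
step 6: x0=(0.8665, -0.0303, 0.8859) x1=(-1.2615, -0.3280, -0.2227)
step 7: x0=(0.8974, -0.0627, 0.8599) x1=(-1.2695, -0.3086, -0.1792)
step 8: x0=(0.9274, -0.0952, 0.8333) x1=(-1.2763, -0.2891, -0.1350)
step 9: x0=(0.9563, -0.1277, 0.8063) x1=(-1.2819, -0.2694, -0.0904)
step 10: x0=(0.9841, -0.1604, 0.7789) x1=(-1.2863, -0.2497, -0.0453)
step 11: x0=(1.0108, -0.1930, 0.7511) x1=(-1.2894, -0.2300, 0.0003)
step 12: x0=(1.0365, -0.2257, 0.7229) x1=(-1.2912, -0.2102, 0.0463)
step 13: x0=(1.0610, -0.2584, 0.6944) x1=(-1.2918, -0.1904, 0.0927)
step 14: x0=(1.0844, -0.2911, 0.6656) x1=(-1.2911, -0.1707, 0.1394)
step 15: x0=(1.1067, -0.3237, 0.6366) x1=(-1.2891, -0.1510, 0.1864)
step 16: x0=(1.1279, -0.3562, 0.6073) x1=(-1.2859, -0.1314, 0.2336)
step 17: x0=(1.1480, -0.3886, 0.5779) x1=(-1.2814, -0.1120, 0.2810)
step 18: x0=(1.1670, -0.4209, 0.5483) x1=(-1.2756, -0.0926, 0.3286)
step 19: x0=(1.1849, -0.4531, 0.5187) x1=(-1.2686, -0.0735, 0.3763)
step 20: x0=(1.2017, -0.4850, 0.4890) x1=(-1.2603, -0.0545, 0.4241)
step 21: x0=(1.2174, -0.5168, 0.4592) x1=(-1.2508, -0.0358, 0.4718)
step 22: x0=(1.2321, -0.5484, 0.4295) x1=(-1.2401, -0.0173, 0.5196)
step 23: x0=(1.2458, -0.5798, 0.3998) x1=(-1.2282, 0.0010, 0.5674)
step 24: x0=(1.2584, -0.6109, 0.3701) x1=(-1.2152, 0.0190, 0.6150)
step 25: x0=(1.2701, -0.6418, 0.3406) x1=(-1.2010, 0.0367, 0.6626)
step 26: x0=(1.2808, -0.6724, 0.3112) x1=(-1.1857, 0.0540, 0.7100)
step 27: x0=(1.2905, -0.7027, 0.2820) x1=(-1.1693, 0.0711, 0.7572)
step 28: x0=(1.2993, -0.7328, 0.2529) x1=(-1.1519, 0.0878, 0.8042)
step 29: x0=(1.3072, -0.7625, 0.2240) x1=(-1.1334, 0.1042, 0.8510)
step 30: x0=(1.3143, -0.7919, 0.1954) x1=(-1.1139, 0.1203, 0.8976)
step 31: x0=(1.3205, -0.8210, 0.1670) x1=(-1.0934, 0.1359, 0.9438)
step 32: x0=(1.3258, -0.8498, 0.1388) x1=(-1.0720, 0.1512, 0.9898)
step 33: x0=(1.3304, -0.8783, 0.1110) x1=(-1.0497, 0.1661, 1.0354)
step 34: x0=(1.3342, -0.9064, 0.0834) x1=(-1.0266, 0.1807, 1.0807)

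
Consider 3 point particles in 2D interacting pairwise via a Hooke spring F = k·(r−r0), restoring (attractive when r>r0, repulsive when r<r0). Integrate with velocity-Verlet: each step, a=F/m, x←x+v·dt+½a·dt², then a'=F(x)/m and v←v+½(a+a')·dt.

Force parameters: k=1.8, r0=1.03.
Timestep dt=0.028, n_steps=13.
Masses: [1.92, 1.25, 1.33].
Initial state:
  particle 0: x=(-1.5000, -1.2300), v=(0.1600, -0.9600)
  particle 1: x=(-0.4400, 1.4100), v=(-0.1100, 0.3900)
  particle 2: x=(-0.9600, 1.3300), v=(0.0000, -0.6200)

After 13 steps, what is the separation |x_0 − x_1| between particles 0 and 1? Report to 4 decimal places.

step 0: x0=(-1.5000, -1.2300) x1=(-0.4400, 1.4100) x2=(-0.9600, 1.3300)
step 1: x0=(-1.4952, -1.2557) x1=(-0.4432, 1.4200) x2=(-0.9604, 1.3118)
step 2: x0=(-1.4896, -1.2790) x1=(-0.4466, 1.4282) x2=(-0.9617, 1.2918)
step 3: x0=(-1.4833, -1.2998) x1=(-0.4502, 1.4346) x2=(-0.9639, 1.2700)
step 4: x0=(-1.4762, -1.3182) x1=(-0.4540, 1.4391) x2=(-0.9669, 1.2464)
step 5: x0=(-1.4685, -1.3342) x1=(-0.4581, 1.4418) x2=(-0.9707, 1.2210)
step 6: x0=(-1.4600, -1.3477) x1=(-0.4624, 1.4427) x2=(-0.9752, 1.1937)
step 7: x0=(-1.4509, -1.3587) x1=(-0.4670, 1.4417) x2=(-0.9806, 1.1646)
step 8: x0=(-1.4410, -1.3672) x1=(-0.4719, 1.4389) x2=(-0.9866, 1.1337)
step 9: x0=(-1.4305, -1.3734) x1=(-0.4771, 1.4343) x2=(-0.9933, 1.1010)
step 10: x0=(-1.4194, -1.3771) x1=(-0.4825, 1.4279) x2=(-1.0007, 1.0665)
step 11: x0=(-1.4076, -1.3784) x1=(-0.4883, 1.4197) x2=(-1.0086, 1.0302)
step 12: x0=(-1.3952, -1.3773) x1=(-0.4945, 1.4097) x2=(-1.0172, 0.9922)
step 13: x0=(-1.3823, -1.3739) x1=(-0.5009, 1.3979) x2=(-1.0262, 0.9525)

2.9085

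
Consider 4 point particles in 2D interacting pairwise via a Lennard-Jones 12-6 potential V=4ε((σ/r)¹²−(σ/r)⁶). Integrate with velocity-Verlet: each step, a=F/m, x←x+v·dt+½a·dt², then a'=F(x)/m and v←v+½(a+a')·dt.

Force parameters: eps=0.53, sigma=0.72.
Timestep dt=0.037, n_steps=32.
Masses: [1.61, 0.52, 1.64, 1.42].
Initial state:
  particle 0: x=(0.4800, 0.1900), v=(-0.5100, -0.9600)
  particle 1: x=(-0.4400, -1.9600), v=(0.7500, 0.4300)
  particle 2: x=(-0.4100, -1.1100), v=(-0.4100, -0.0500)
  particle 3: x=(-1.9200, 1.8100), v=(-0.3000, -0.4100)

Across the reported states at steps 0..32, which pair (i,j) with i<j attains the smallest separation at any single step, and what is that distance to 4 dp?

pair (0,1), distance 0.6961

step 0: x0=(0.4800, 0.1900) x1=(-0.4400, -1.9600) x2=(-0.4100, -1.1100) x3=(-1.9200, 1.8100)
step 1: x0=(0.4611, 0.1545) x1=(-0.4122, -1.9422) x2=(-0.4252, -1.1124) x3=(-1.9311, 1.7948)
step 2: x0=(0.4422, 0.1188) x1=(-0.3844, -1.9218) x2=(-0.4403, -1.1156) x3=(-1.9422, 1.7797)
step 3: x0=(0.4232, 0.0832) x1=(-0.3566, -1.9014) x2=(-0.4554, -1.1187) x3=(-1.9533, 1.7645)
step 4: x0=(0.4042, 0.0474) x1=(-0.3283, -1.8848) x2=(-0.4706, -1.1206) x3=(-1.9644, 1.7493)
step 5: x0=(0.3851, 0.0116) x1=(-0.2987, -1.8752) x2=(-0.4861, -1.1201) x3=(-1.9755, 1.7341)
step 6: x0=(0.3659, -0.0244) x1=(-0.2674, -1.8723) x2=(-0.5021, -1.1174) x3=(-1.9866, 1.7190)
step 7: x0=(0.3466, -0.0605) x1=(-0.2351, -1.8726) x2=(-0.5183, -1.1135) x3=(-1.9977, 1.7038)
step 8: x0=(0.3272, -0.0967) x1=(-0.2029, -1.8726) x2=(-0.5344, -1.1097) x3=(-2.0088, 1.6886)
step 9: x0=(0.3077, -0.1331) x1=(-0.1717, -1.8700) x2=(-0.5500, -1.1064) x3=(-2.0199, 1.6734)
step 10: x0=(0.2880, -0.1697) x1=(-0.1423, -1.8639) x2=(-0.5649, -1.1041) x3=(-2.0309, 1.6582)
step 11: x0=(0.2682, -0.2065) x1=(-0.1149, -1.8539) x2=(-0.5790, -1.1028) x3=(-2.0420, 1.6431)
step 12: x0=(0.2481, -0.2435) x1=(-0.0900, -1.8398) x2=(-0.5921, -1.1025) x3=(-2.0531, 1.6279)
step 13: x0=(0.2277, -0.2809) x1=(-0.0676, -1.8218) x2=(-0.6041, -1.1032) x3=(-2.0642, 1.6127)
step 14: x0=(0.2070, -0.3187) x1=(-0.0480, -1.7998) x2=(-0.6149, -1.1048) x3=(-2.0753, 1.5975)
step 15: x0=(0.1859, -0.3569) x1=(-0.0313, -1.7740) x2=(-0.6244, -1.1071) x3=(-2.0864, 1.5823)
step 16: x0=(0.1643, -0.3957) x1=(-0.0176, -1.7443) x2=(-0.6325, -1.1101) x3=(-2.0975, 1.5671)
step 17: x0=(0.1421, -0.4352) x1=(-0.0070, -1.7109) x2=(-0.6390, -1.1136) x3=(-2.1086, 1.5520)
step 18: x0=(0.1192, -0.4755) x1=(0.0005, -1.6736) x2=(-0.6438, -1.1175) x3=(-2.1196, 1.5368)
step 19: x0=(0.0954, -0.5168) x1=(0.0051, -1.6327) x2=(-0.6468, -1.1215) x3=(-2.1307, 1.5216)
step 20: x0=(0.0706, -0.5596) x1=(0.0081, -1.5885) x2=(-0.6483, -1.1252) x3=(-2.1418, 1.5064)
step 21: x0=(0.0446, -0.6042) x1=(0.0118, -1.5419) x2=(-0.6488, -1.1279) x3=(-2.1529, 1.4912)
step 22: x0=(0.0173, -0.6511) x1=(0.0211, -1.4943) x2=(-0.6499, -1.1286) x3=(-2.1640, 1.4760)
step 23: x0=(-0.0103, -0.6994) x1=(0.0411, -1.4492) x2=(-0.6540, -1.1271) x3=(-2.1750, 1.4608)
step 24: x0=(-0.0361, -0.7401) x1=(0.0728, -1.4276) x2=(-0.6637, -1.1257) x3=(-2.1861, 1.4456)
step 25: x0=(-0.0580, -0.7485) x1=(0.1198, -1.4912) x2=(-0.6820, -1.1289) x3=(-2.1972, 1.4304)
step 26: x0=(-0.0713, -0.7472) x1=(0.1656, -1.5650) x2=(-0.7084, -1.1384) x3=(-2.2083, 1.4152)
step 27: x0=(-0.0784, -0.7435) x1=(0.2069, -1.6335) x2=(-0.7394, -1.1520) x3=(-2.2193, 1.4000)
step 28: x0=(-0.0831, -0.7399) x1=(0.2446, -1.6967) x2=(-0.7718, -1.1672) x3=(-2.2304, 1.3848)
step 29: x0=(-0.0875, -0.7373) x1=(0.2800, -1.7561) x2=(-0.8035, -1.1825) x3=(-2.2415, 1.3696)
step 30: x0=(-0.0926, -0.7360) x1=(0.3136, -1.8130) x2=(-0.8341, -1.1974) x3=(-2.2525, 1.3544)
step 31: x0=(-0.0988, -0.7359) x1=(0.3461, -1.8681) x2=(-0.8632, -1.2116) x3=(-2.2636, 1.3392)
step 32: x0=(-0.1062, -0.7370) x1=(0.3778, -1.9220) x2=(-0.8910, -1.2251) x3=(-2.2747, 1.3240)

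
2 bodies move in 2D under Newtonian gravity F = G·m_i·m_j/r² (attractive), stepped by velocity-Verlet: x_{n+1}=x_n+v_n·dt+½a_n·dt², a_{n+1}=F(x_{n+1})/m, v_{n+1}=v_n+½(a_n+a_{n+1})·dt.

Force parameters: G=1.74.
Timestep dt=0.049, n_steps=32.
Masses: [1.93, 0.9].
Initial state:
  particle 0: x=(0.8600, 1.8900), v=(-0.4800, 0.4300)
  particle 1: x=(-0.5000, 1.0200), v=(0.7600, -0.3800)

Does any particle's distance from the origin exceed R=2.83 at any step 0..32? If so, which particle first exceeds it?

no

step 0: x0=(0.8600, 1.8900) x1=(-0.5000, 1.0200)
step 1: x0=(0.8359, 1.9107) x1=(-0.4615, 1.0022)
step 2: x0=(0.8105, 1.9305) x1=(-0.4203, 0.9863)
step 3: x0=(0.7839, 1.9494) x1=(-0.3764, 0.9724)
step 4: x0=(0.7561, 1.9672) x1=(-0.3299, 0.9607)
step 5: x0=(0.7270, 1.9838) x1=(-0.2807, 0.9516)
step 6: x0=(0.6966, 1.9992) x1=(-0.2288, 0.9452)
step 7: x0=(0.6650, 2.0131) x1=(-0.1742, 0.9419)
step 8: x0=(0.6321, 2.0255) x1=(-0.1169, 0.9420)
step 9: x0=(0.5980, 2.0360) x1=(-0.0569, 0.9460)
step 10: x0=(0.5627, 2.0445) x1=(0.0056, 0.9542)
step 11: x0=(0.5262, 2.0509) x1=(0.0706, 0.9673)
step 12: x0=(0.4887, 2.0547) x1=(0.1378, 0.9857)
step 13: x0=(0.4503, 2.0556) x1=(0.2070, 1.0101)
step 14: x0=(0.4111, 2.0535) x1=(0.2778, 1.0414)
step 15: x0=(0.3715, 2.0477) x1=(0.3496, 1.0803)
step 16: x0=(0.3318, 2.0379) x1=(0.4216, 1.1279)
step 17: x0=(0.2925, 2.0236) x1=(0.4927, 1.1850)
step 18: x0=(0.2544, 2.0045) x1=(0.5612, 1.2527)
step 19: x0=(0.2184, 1.9800) x1=(0.6251, 1.3317)
step 20: x0=(0.1858, 1.9501) x1=(0.6817, 1.4224)
step 21: x0=(0.1582, 1.9150) x1=(0.7278, 1.5242)
step 22: x0=(0.1371, 1.8754) x1=(0.7600, 1.6357)
step 23: x0=(0.1238, 1.8328) x1=(0.7752, 1.7536)
step 24: x0=(0.1192, 1.7891) x1=(0.7719, 1.8738)
step 25: x0=(0.1232, 1.7466) x1=(0.7501, 1.9916)
step 26: x0=(0.1350, 1.7071) x1=(0.7117, 2.1029)
step 27: x0=(0.1530, 1.6719) x1=(0.6597, 2.2049)
step 28: x0=(0.1759, 1.6418) x1=(0.5975, 2.2961)
step 29: x0=(0.2021, 1.6168) x1=(0.5280, 2.3761)
step 30: x0=(0.2305, 1.5970) x1=(0.4539, 2.4453)
step 31: x0=(0.2602, 1.5818) x1=(0.3772, 2.5043)
step 32: x0=(0.2904, 1.5710) x1=(0.2992, 2.5541)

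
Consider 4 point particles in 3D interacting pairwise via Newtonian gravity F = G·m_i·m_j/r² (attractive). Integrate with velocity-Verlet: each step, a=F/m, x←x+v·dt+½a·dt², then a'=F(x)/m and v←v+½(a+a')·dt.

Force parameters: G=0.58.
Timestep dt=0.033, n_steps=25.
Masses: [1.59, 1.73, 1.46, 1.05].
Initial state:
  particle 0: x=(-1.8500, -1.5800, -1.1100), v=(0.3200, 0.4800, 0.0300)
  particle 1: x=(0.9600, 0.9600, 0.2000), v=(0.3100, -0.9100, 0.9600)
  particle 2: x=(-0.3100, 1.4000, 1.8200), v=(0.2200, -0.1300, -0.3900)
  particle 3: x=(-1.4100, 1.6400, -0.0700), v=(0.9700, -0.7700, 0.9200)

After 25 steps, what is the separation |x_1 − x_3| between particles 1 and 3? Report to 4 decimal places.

step 0: x0=(-1.8500, -1.5800, -1.1100) x1=(0.9600, 0.9600, 0.2000) x2=(-0.3100, 1.4000, 1.8200) x3=(-1.4100, 1.6400, -0.0700)
step 1: x0=(-1.8394, -1.5641, -1.1090) x1=(0.9701, 0.9300, 0.2317) x2=(-0.3027, 1.3957, 1.8070) x3=(-1.3779, 1.6145, -0.0396)
step 2: x0=(-1.8287, -1.5481, -1.1079) x1=(0.9799, 0.9000, 0.2636) x2=(-0.2954, 1.3913, 1.7936) x3=(-1.3455, 1.5889, -0.0090)
step 3: x0=(-1.8180, -1.5319, -1.1067) x1=(0.9894, 0.8701, 0.2956) x2=(-0.2879, 1.3868, 1.7798) x3=(-1.3128, 1.5631, 0.0218)
step 4: x0=(-1.8072, -1.5156, -1.1055) x1=(0.9987, 0.8402, 0.3277) x2=(-0.2804, 1.3822, 1.7657) x3=(-1.2799, 1.5371, 0.0528)
step 5: x0=(-1.7963, -1.4992, -1.1041) x1=(1.0076, 0.8104, 0.3600) x2=(-0.2729, 1.3775, 1.7512) x3=(-1.2466, 1.5110, 0.0839)
step 6: x0=(-1.7853, -1.4826, -1.1027) x1=(1.0162, 0.7806, 0.3924) x2=(-0.2652, 1.3728, 1.7363) x3=(-1.2131, 1.4848, 0.1153)
step 7: x0=(-1.7743, -1.4659, -1.1012) x1=(1.0245, 0.7509, 0.4249) x2=(-0.2575, 1.3679, 1.7211) x3=(-1.1793, 1.4583, 0.1468)
step 8: x0=(-1.7631, -1.4491, -1.0996) x1=(1.0325, 0.7213, 0.4576) x2=(-0.2497, 1.3629, 1.7054) x3=(-1.1452, 1.4317, 0.1786)
step 9: x0=(-1.7519, -1.4322, -1.0980) x1=(1.0401, 0.6918, 0.4903) x2=(-0.2418, 1.3577, 1.6893) x3=(-1.1107, 1.4050, 0.2106)
step 10: x0=(-1.7406, -1.4151, -1.0962) x1=(1.0474, 0.6624, 0.5232) x2=(-0.2339, 1.3525, 1.6728) x3=(-1.0759, 1.3781, 0.2429)
step 11: x0=(-1.7292, -1.3979, -1.0944) x1=(1.0543, 0.6331, 0.5562) x2=(-0.2259, 1.3470, 1.6558) x3=(-1.0408, 1.3510, 0.2755)
step 12: x0=(-1.7177, -1.3805, -1.0924) x1=(1.0609, 0.6039, 0.5894) x2=(-0.2178, 1.3414, 1.6384) x3=(-1.0053, 1.3238, 0.3083)
step 13: x0=(-1.7062, -1.3631, -1.0904) x1=(1.0670, 0.5748, 0.6226) x2=(-0.2096, 1.3357, 1.6205) x3=(-0.9694, 1.2964, 0.3415)
step 14: x0=(-1.6945, -1.3454, -1.0882) x1=(1.0728, 0.5458, 0.6560) x2=(-0.2014, 1.3297, 1.6021) x3=(-0.9331, 1.2688, 0.3750)
step 15: x0=(-1.6827, -1.3277, -1.0860) x1=(1.0782, 0.5170, 0.6894) x2=(-0.1931, 1.3235, 1.5832) x3=(-0.8964, 1.2411, 0.4088)
step 16: x0=(-1.6709, -1.3098, -1.0836) x1=(1.0832, 0.4883, 0.7230) x2=(-0.1847, 1.3171, 1.5638) x3=(-0.8592, 1.2133, 0.4431)
step 17: x0=(-1.6589, -1.2918, -1.0811) x1=(1.0878, 0.4599, 0.7567) x2=(-0.1763, 1.3105, 1.5439) x3=(-0.8216, 1.1853, 0.4778)
step 18: x0=(-1.6469, -1.2736, -1.0785) x1=(1.0919, 0.4315, 0.7904) x2=(-0.1679, 1.3036, 1.5234) x3=(-0.7834, 1.1572, 0.5130)
step 19: x0=(-1.6348, -1.2554, -1.0758) x1=(1.0956, 0.4034, 0.8242) x2=(-0.1594, 1.2964, 1.5022) x3=(-0.7447, 1.1290, 0.5487)
step 20: x0=(-1.6225, -1.2369, -1.0730) x1=(1.0989, 0.3755, 0.8581) x2=(-0.1510, 1.2888, 1.4805) x3=(-0.7054, 1.1008, 0.5850)
step 21: x0=(-1.6102, -1.2184, -1.0701) x1=(1.1017, 0.3478, 0.8921) x2=(-0.1425, 1.2810, 1.4580) x3=(-0.6655, 1.0725, 0.6219)
step 22: x0=(-1.5977, -1.1997, -1.0670) x1=(1.1040, 0.3203, 0.9261) x2=(-0.1342, 1.2727, 1.4349) x3=(-0.6249, 1.0441, 0.6596)
step 23: x0=(-1.5851, -1.1809, -1.0638) x1=(1.1059, 0.2931, 0.9601) x2=(-0.1259, 1.2639, 1.4109) x3=(-0.5834, 1.0158, 0.6981)
step 24: x0=(-1.5725, -1.1620, -1.0605) x1=(1.1072, 0.2661, 0.9942) x2=(-0.1179, 1.2546, 1.3861) x3=(-0.5412, 0.9877, 0.7376)
step 25: x0=(-1.5597, -1.1429, -1.0570) x1=(1.1081, 0.2393, 1.0283) x2=(-0.1100, 1.2447, 1.3604) x3=(-0.4979, 0.9598, 0.7781)

1.7778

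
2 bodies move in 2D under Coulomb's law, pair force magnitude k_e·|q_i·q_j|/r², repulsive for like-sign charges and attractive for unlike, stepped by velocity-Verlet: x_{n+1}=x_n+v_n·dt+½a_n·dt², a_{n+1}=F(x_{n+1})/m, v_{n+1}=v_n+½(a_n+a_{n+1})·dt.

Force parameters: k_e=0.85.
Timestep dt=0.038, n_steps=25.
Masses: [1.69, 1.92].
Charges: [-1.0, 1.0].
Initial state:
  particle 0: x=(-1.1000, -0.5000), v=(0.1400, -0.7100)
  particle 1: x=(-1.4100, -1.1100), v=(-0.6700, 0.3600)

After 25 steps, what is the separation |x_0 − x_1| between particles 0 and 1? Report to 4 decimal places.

0.6272

step 0: x0=(-1.1000, -0.5000) x1=(-1.4100, -1.1100)
step 1: x0=(-1.0950, -0.5277) x1=(-1.4352, -1.0957)
step 2: x0=(-1.0909, -0.5568) x1=(-1.4596, -1.0802)
step 3: x0=(-1.0878, -0.5873) x1=(-1.4831, -1.0634)
step 4: x0=(-1.0859, -0.6193) x1=(-1.5055, -1.0453)
step 5: x0=(-1.0855, -0.6528) x1=(-1.5267, -1.0259)
step 6: x0=(-1.0867, -0.6876) x1=(-1.5464, -1.0053)
step 7: x0=(-1.0898, -0.7238) x1=(-1.5644, -0.9835)
step 8: x0=(-1.0951, -0.7612) x1=(-1.5805, -0.9607)
step 9: x0=(-1.1028, -0.7995) x1=(-1.5945, -0.9370)
step 10: x0=(-1.1132, -0.8386) x1=(-1.6061, -0.9126)
step 11: x0=(-1.1265, -0.8782) x1=(-1.6152, -0.8879)
step 12: x0=(-1.1429, -0.9178) x1=(-1.6216, -0.8631)
step 13: x0=(-1.1623, -0.9571) x1=(-1.6252, -0.8386)
step 14: x0=(-1.1849, -0.9955) x1=(-1.6262, -0.8148)
step 15: x0=(-1.2103, -1.0328) x1=(-1.6245, -0.7921)
step 16: x0=(-1.2386, -1.0685) x1=(-1.6205, -0.7707)
step 17: x0=(-1.2692, -1.1022) x1=(-1.6143, -0.7511)
step 18: x0=(-1.3020, -1.1338) x1=(-1.6062, -0.7333)
step 19: x0=(-1.3365, -1.1632) x1=(-1.5966, -0.7175)
step 20: x0=(-1.3724, -1.1902) x1=(-1.5858, -0.7039)
step 21: x0=(-1.4093, -1.2148) x1=(-1.5741, -0.6923)
step 22: x0=(-1.4469, -1.2371) x1=(-1.5617, -0.6827)
step 23: x0=(-1.4850, -1.2572) x1=(-1.5490, -0.6751)
step 24: x0=(-1.5234, -1.2752) x1=(-1.5360, -0.6693)
step 25: x0=(-1.5617, -1.2912) x1=(-1.5230, -0.6653)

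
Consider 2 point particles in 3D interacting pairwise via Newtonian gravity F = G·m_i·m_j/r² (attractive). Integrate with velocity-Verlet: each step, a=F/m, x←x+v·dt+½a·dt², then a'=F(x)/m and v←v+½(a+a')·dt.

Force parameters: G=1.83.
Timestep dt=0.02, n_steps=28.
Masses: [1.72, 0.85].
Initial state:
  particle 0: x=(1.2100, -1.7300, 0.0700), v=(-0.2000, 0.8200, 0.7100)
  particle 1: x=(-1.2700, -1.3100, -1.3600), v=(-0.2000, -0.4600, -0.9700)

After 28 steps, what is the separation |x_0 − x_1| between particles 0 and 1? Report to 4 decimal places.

3.3655

step 0: x0=(1.2100, -1.7300, 0.0700) x1=(-1.2700, -1.3100, -1.3600)
step 1: x0=(1.2060, -1.7136, 0.0842) x1=(-1.2739, -1.3192, -1.3794)
step 2: x0=(1.2019, -1.6972, 0.0983) x1=(-1.2777, -1.3284, -1.3987)
step 3: x0=(1.1977, -1.6808, 0.1124) x1=(-1.2814, -1.3377, -1.4179)
step 4: x0=(1.1935, -1.6643, 0.1265) x1=(-1.2850, -1.3470, -1.4370)
step 5: x0=(1.1892, -1.6479, 0.1405) x1=(-1.2884, -1.3562, -1.4561)
step 6: x0=(1.1849, -1.6314, 0.1545) x1=(-1.2917, -1.3655, -1.4750)
step 7: x0=(1.1805, -1.6150, 0.1685) x1=(-1.2949, -1.3748, -1.4939)
step 8: x0=(1.1760, -1.5985, 0.1824) x1=(-1.2980, -1.3842, -1.5128)
step 9: x0=(1.1715, -1.5821, 0.1963) x1=(-1.3010, -1.3935, -1.5315)
step 10: x0=(1.1670, -1.5656, 0.2101) x1=(-1.3038, -1.4028, -1.5502)
step 11: x0=(1.1623, -1.5491, 0.2239) x1=(-1.3066, -1.4122, -1.5688)
step 12: x0=(1.1577, -1.5326, 0.2377) x1=(-1.3092, -1.4215, -1.5873)
step 13: x0=(1.1529, -1.5162, 0.2514) x1=(-1.3118, -1.4309, -1.6057)
step 14: x0=(1.1482, -1.4997, 0.2651) x1=(-1.3142, -1.4403, -1.6241)
step 15: x0=(1.1433, -1.4832, 0.2787) x1=(-1.3165, -1.4496, -1.6423)
step 16: x0=(1.1384, -1.4667, 0.2923) x1=(-1.3187, -1.4590, -1.6605)
step 17: x0=(1.1335, -1.4502, 0.3059) x1=(-1.3208, -1.4683, -1.6786)
step 18: x0=(1.1285, -1.4338, 0.3194) x1=(-1.3228, -1.4777, -1.6967)
step 19: x0=(1.1235, -1.4173, 0.3329) x1=(-1.3248, -1.4871, -1.7146)
step 20: x0=(1.1184, -1.4008, 0.3463) x1=(-1.3266, -1.4964, -1.7325)
step 21: x0=(1.1133, -1.3843, 0.3597) x1=(-1.3283, -1.5058, -1.7503)
step 22: x0=(1.1082, -1.3678, 0.3731) x1=(-1.3300, -1.5151, -1.7680)
step 23: x0=(1.1029, -1.3514, 0.3864) x1=(-1.3315, -1.5245, -1.7857)
step 24: x0=(1.0977, -1.3349, 0.3997) x1=(-1.3330, -1.5338, -1.8032)
step 25: x0=(1.0924, -1.3184, 0.4130) x1=(-1.3344, -1.5432, -1.8207)
step 26: x0=(1.0871, -1.3020, 0.4262) x1=(-1.3357, -1.5525, -1.8381)
step 27: x0=(1.0817, -1.2855, 0.4394) x1=(-1.3369, -1.5618, -1.8554)
step 28: x0=(1.0763, -1.2691, 0.4525) x1=(-1.3380, -1.5711, -1.8727)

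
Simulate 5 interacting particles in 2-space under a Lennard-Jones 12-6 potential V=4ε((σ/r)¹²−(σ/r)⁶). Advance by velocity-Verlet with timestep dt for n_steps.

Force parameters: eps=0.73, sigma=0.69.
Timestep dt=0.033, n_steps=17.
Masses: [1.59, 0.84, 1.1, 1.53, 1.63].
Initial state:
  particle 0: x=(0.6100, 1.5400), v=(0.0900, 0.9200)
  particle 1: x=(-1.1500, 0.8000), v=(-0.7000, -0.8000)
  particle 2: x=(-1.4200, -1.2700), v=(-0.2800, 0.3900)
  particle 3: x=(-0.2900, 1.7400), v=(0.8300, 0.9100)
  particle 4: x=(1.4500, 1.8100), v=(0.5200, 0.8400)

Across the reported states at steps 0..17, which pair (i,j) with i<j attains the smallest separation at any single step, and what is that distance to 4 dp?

step 0: x0=(0.6100, 1.5400) x1=(-1.1500, 0.8000) x2=(-1.4200, -1.2700) x3=(-0.2900, 1.7400) x4=(1.4500, 1.8100)
step 1: x0=(0.6130, 1.5708) x1=(-1.1729, 0.7738) x2=(-1.4292, -1.2571) x3=(-0.2619, 1.7698) x4=(1.4664, 1.8375)
step 2: x0=(0.6161, 1.6024) x1=(-1.1957, 0.7477) x2=(-1.4385, -1.2442) x3=(-0.2323, 1.7991) x4=(1.4812, 1.8645)
step 3: x0=(0.6189, 1.6349) x1=(-1.2182, 0.7218) x2=(-1.4477, -1.2313) x3=(-0.2009, 1.8279) x4=(1.4945, 1.8910)
step 4: x0=(0.6216, 1.6681) x1=(-1.2407, 0.6960) x2=(-1.4569, -1.2184) x3=(-0.1679, 1.8562) x4=(1.5063, 1.9171)
step 5: x0=(0.6243, 1.7021) x1=(-1.2631, 0.6703) x2=(-1.4662, -1.2055) x3=(-0.1335, 1.8842) x4=(1.5167, 1.9428)
step 6: x0=(0.6282, 1.7366) x1=(-1.2855, 0.6445) x2=(-1.4754, -1.1925) x3=(-0.0988, 1.9121) x4=(1.5256, 1.9682)
step 7: x0=(0.6358, 1.7709) x1=(-1.3077, 0.6188) x2=(-1.4846, -1.1795) x3=(-0.0663, 1.9405) x4=(1.5332, 1.9932)
step 8: x0=(0.6512, 1.8039) x1=(-1.3300, 0.5931) x2=(-1.4938, -1.1665) x3=(-0.0405, 1.9705) x4=(1.5393, 2.0178)
step 9: x0=(0.6771, 1.8352) x1=(-1.3523, 0.5673) x2=(-1.5031, -1.1534) x3=(-0.0241, 2.0028) x4=(1.5439, 2.0421)
step 10: x0=(0.7113, 1.8652) x1=(-1.3745, 0.5416) x2=(-1.5123, -1.1404) x3=(-0.0145, 2.0367) x4=(1.5469, 2.0660)
step 11: x0=(0.7497, 1.8951) x1=(-1.3967, 0.5157) x2=(-1.5215, -1.1272) x3=(-0.0075, 2.0712) x4=(1.5482, 2.0895)
step 12: x0=(0.7894, 1.9253) x1=(-1.4189, 0.4898) x2=(-1.5307, -1.1140) x3=(-0.0003, 2.1057) x4=(1.5479, 2.1127)
step 13: x0=(0.8281, 1.9559) x1=(-1.4411, 0.4639) x2=(-1.5399, -1.1008) x3=(0.0083, 2.1399) x4=(1.5473, 2.1358)
step 14: x0=(0.8622, 1.9862) x1=(-1.4633, 0.4378) x2=(-1.5491, -1.0874) x3=(0.0187, 2.1737) x4=(1.5496, 2.1596)
step 15: x0=(0.8848, 2.0143) x1=(-1.4855, 0.4117) x2=(-1.5583, -1.0740) x3=(0.0310, 2.2070) x4=(1.5613, 2.1858)
step 16: x0=(0.8922, 2.0394) x1=(-1.5077, 0.3853) x2=(-1.5675, -1.0604) x3=(0.0450, 2.2400) x4=(1.5862, 2.2154)
step 17: x0=(0.8901, 2.0629) x1=(-1.5300, 0.3588) x2=(-1.5766, -1.0467) x3=(0.0608, 2.2726) x4=(1.6186, 2.2469)

pair (0,4), distance 0.6980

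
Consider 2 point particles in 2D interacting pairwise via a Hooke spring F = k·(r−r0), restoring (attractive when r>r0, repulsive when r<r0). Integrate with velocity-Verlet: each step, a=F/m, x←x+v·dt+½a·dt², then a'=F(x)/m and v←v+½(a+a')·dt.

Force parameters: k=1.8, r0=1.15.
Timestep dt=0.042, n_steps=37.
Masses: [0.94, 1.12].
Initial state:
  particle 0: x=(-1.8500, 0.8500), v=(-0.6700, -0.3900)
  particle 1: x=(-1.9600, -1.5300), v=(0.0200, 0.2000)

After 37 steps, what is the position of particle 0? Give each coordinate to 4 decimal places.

step 0: x0=(-1.8500, 0.8500) x1=(-1.9600, -1.5300)
step 1: x0=(-1.8782, 0.8315) x1=(-1.9591, -1.5199)
step 2: x0=(-1.9066, 0.8090) x1=(-1.9580, -1.5063)
step 3: x0=(-1.9351, 0.7826) x1=(-1.9569, -1.4894)
step 4: x0=(-1.9636, 0.7523) x1=(-1.9558, -1.4694)
step 5: x0=(-1.9921, 0.7184) x1=(-1.9547, -1.4463)
step 6: x0=(-2.0205, 0.6812) x1=(-1.9536, -1.4204)
step 7: x0=(-2.0488, 0.6406) x1=(-1.9526, -1.3917)
step 8: x0=(-2.0770, 0.5971) x1=(-1.9517, -1.3606)
step 9: x0=(-2.1050, 0.5509) x1=(-1.9510, -1.3271)
step 10: x0=(-2.1328, 0.5022) x1=(-1.9504, -1.2916)
step 11: x0=(-2.1604, 0.4513) x1=(-1.9500, -1.2542)
step 12: x0=(-2.1877, 0.3985) x1=(-1.9499, -1.2152)
step 13: x0=(-2.2149, 0.3441) x1=(-1.9499, -1.1749)
step 14: x0=(-2.2417, 0.2884) x1=(-1.9501, -1.1335)
step 15: x0=(-2.2684, 0.2317) x1=(-1.9505, -1.0912)
step 16: x0=(-2.2949, 0.1742) x1=(-1.9510, -1.0484)
step 17: x0=(-2.3213, 0.1165) x1=(-1.9516, -1.0052)
step 18: x0=(-2.3477, 0.0586) x1=(-1.9523, -0.9620)
step 19: x0=(-2.3741, 0.0008) x1=(-1.9529, -0.9189)
step 20: x0=(-2.4008, -0.0565) x1=(-1.9533, -0.8762)
step 21: x0=(-2.4278, -0.1131) x1=(-1.9534, -0.8340)
step 22: x0=(-2.4553, -0.1690) x1=(-1.9531, -0.7924)
step 23: x0=(-2.4835, -0.2239) x1=(-1.9522, -0.7517)
step 24: x0=(-2.5127, -0.2779) x1=(-1.9504, -0.7117)
step 25: x0=(-2.5431, -0.3309) x1=(-1.9477, -0.6725)
step 26: x0=(-2.5749, -0.3832) x1=(-1.9438, -0.6340)
step 27: x0=(-2.6081, -0.4349) x1=(-1.9387, -0.5960)
step 28: x0=(-2.6429, -0.4862) x1=(-1.9323, -0.5582)
step 29: x0=(-2.6791, -0.5374) x1=(-1.9247, -0.5206)
step 30: x0=(-2.7166, -0.5886) x1=(-1.9160, -0.4830)
step 31: x0=(-2.7553, -0.6400) x1=(-1.9063, -0.4452)
step 32: x0=(-2.7949, -0.6916) x1=(-1.8958, -0.4073)
step 33: x0=(-2.8352, -0.7434) x1=(-1.8848, -0.3692)
step 34: x0=(-2.8759, -0.7953) x1=(-1.8734, -0.3309)
step 35: x0=(-2.9167, -0.8473) x1=(-1.8620, -0.2926)
step 36: x0=(-2.9574, -0.8993) x1=(-1.8506, -0.2544)
step 37: x0=(-2.9977, -0.9510) x1=(-1.8395, -0.2163)

(-2.9977, -0.9510)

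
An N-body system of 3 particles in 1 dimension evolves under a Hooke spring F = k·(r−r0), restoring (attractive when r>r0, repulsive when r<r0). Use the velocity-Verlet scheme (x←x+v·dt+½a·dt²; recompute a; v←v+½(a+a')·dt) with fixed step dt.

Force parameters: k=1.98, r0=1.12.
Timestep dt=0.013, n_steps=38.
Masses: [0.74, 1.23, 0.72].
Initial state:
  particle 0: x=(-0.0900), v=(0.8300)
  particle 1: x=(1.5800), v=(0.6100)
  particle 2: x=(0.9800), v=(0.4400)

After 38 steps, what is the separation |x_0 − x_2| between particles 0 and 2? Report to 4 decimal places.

0.6638

step 0: x0=(-0.0900) x1=(1.5800) x2=(0.9800)
step 1: x0=(-0.0791) x1=(1.5879) x2=(0.9856)
step 2: x0=(-0.0680) x1=(1.5958) x2=(0.9910)
step 3: x0=(-0.0566) x1=(1.6038) x2=(0.9962)
step 4: x0=(-0.0451) x1=(1.6117) x2=(1.0012)
step 5: x0=(-0.0333) x1=(1.6196) x2=(1.0059)
step 6: x0=(-0.0213) x1=(1.6274) x2=(1.0105)
step 7: x0=(-0.0092) x1=(1.6353) x2=(1.0149)
step 8: x0=(0.0032) x1=(1.6432) x2=(1.0191)
step 9: x0=(0.0158) x1=(1.6511) x2=(1.0231)
step 10: x0=(0.0285) x1=(1.6589) x2=(1.0270)
step 11: x0=(0.0414) x1=(1.6668) x2=(1.0306)
step 12: x0=(0.0545) x1=(1.6746) x2=(1.0341)
step 13: x0=(0.0677) x1=(1.6825) x2=(1.0375)
step 14: x0=(0.0811) x1=(1.6903) x2=(1.0407)
step 15: x0=(0.0947) x1=(1.6981) x2=(1.0437)
step 16: x0=(0.1084) x1=(1.7060) x2=(1.0466)
step 17: x0=(0.1222) x1=(1.7138) x2=(1.0494)
step 18: x0=(0.1361) x1=(1.7216) x2=(1.0521)
step 19: x0=(0.1502) x1=(1.7294) x2=(1.0546)
step 20: x0=(0.1644) x1=(1.7372) x2=(1.0571)
step 21: x0=(0.1786) x1=(1.7450) x2=(1.0594)
step 22: x0=(0.1930) x1=(1.7529) x2=(1.0617)
step 23: x0=(0.2075) x1=(1.7607) x2=(1.0638)
step 24: x0=(0.2220) x1=(1.7685) x2=(1.0659)
step 25: x0=(0.2366) x1=(1.7763) x2=(1.0680)
step 26: x0=(0.2513) x1=(1.7840) x2=(1.0699)
step 27: x0=(0.2660) x1=(1.7918) x2=(1.0719)
step 28: x0=(0.2807) x1=(1.7996) x2=(1.0737)
step 29: x0=(0.2955) x1=(1.8074) x2=(1.0756)
step 30: x0=(0.3103) x1=(1.8152) x2=(1.0774)
step 31: x0=(0.3252) x1=(1.8230) x2=(1.0792)
step 32: x0=(0.3400) x1=(1.8308) x2=(1.0811)
step 33: x0=(0.3548) x1=(1.8386) x2=(1.0829)
step 34: x0=(0.3696) x1=(1.8464) x2=(1.0847)
step 35: x0=(0.3844) x1=(1.8541) x2=(1.0866)
step 36: x0=(0.3992) x1=(1.8619) x2=(1.0884)
step 37: x0=(0.4139) x1=(1.8697) x2=(1.0904)
step 38: x0=(0.4286) x1=(1.8775) x2=(1.0923)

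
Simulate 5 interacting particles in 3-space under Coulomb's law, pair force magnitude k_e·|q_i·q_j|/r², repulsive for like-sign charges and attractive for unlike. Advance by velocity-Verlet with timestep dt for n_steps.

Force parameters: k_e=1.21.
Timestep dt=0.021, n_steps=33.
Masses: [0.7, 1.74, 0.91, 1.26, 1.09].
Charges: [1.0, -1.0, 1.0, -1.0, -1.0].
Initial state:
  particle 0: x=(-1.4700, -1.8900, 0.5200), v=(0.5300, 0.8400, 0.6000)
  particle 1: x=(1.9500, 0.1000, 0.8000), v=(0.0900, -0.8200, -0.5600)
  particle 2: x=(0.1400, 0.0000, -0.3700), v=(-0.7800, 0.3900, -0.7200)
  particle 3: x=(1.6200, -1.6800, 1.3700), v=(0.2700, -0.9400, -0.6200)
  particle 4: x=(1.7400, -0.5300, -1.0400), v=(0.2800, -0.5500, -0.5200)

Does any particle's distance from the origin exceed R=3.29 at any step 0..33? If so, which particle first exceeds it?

no

step 0: x0=(-1.4700, -1.8900, 0.5200) x1=(1.9500, 0.1000, 0.8000) x2=(0.1400, 0.0000, -0.3700) x3=(1.6200, -1.6800, 1.3700) x4=(1.7400, -0.5300, -1.0400)
step 1: x0=(-1.4588, -1.8724, 0.5326) x1=(1.9519, 0.0828, 0.7882) x2=(0.1238, 0.0082, -0.3851) x3=(1.6256, -1.6998, 1.3570) x4=(1.7458, -0.5415, -1.0510)
step 2: x0=(-1.4476, -1.8548, 0.5453) x1=(1.9537, 0.0657, 0.7765) x2=(0.1079, 0.0163, -0.4002) x3=(1.6312, -1.7197, 1.3441) x4=(1.7514, -0.5531, -1.0621)
step 3: x0=(-1.4362, -1.8372, 0.5580) x1=(1.9555, 0.0488, 0.7648) x2=(0.0924, 0.0244, -0.4153) x3=(1.6366, -1.7397, 1.3311) x4=(1.7569, -0.5646, -1.0733)
step 4: x0=(-1.4247, -1.8197, 0.5707) x1=(1.9572, 0.0319, 0.7531) x2=(0.0772, 0.0325, -0.4303) x3=(1.6420, -1.7598, 1.3183) x4=(1.7622, -0.5760, -1.0846)
step 5: x0=(-1.4132, -1.8022, 0.5835) x1=(1.9588, 0.0151, 0.7414) x2=(0.0624, 0.0406, -0.4454) x3=(1.6472, -1.7800, 1.3055) x4=(1.7673, -0.5875, -1.0961)
step 6: x0=(-1.4015, -1.7848, 0.5963) x1=(1.9605, -0.0016, 0.7297) x2=(0.0479, 0.0486, -0.4604) x3=(1.6524, -1.8004, 1.2927) x4=(1.7723, -0.5989, -1.1076)
step 7: x0=(-1.3898, -1.7674, 0.6092) x1=(1.9620, -0.0182, 0.7181) x2=(0.0337, 0.0566, -0.4754) x3=(1.6575, -1.8208, 1.2800) x4=(1.7772, -0.6103, -1.1193)
step 8: x0=(-1.3779, -1.7500, 0.6221) x1=(1.9636, -0.0347, 0.7064) x2=(0.0198, 0.0646, -0.4905) x3=(1.6625, -1.8413, 1.2674) x4=(1.7819, -0.6217, -1.1312)
step 9: x0=(-1.3660, -1.7327, 0.6351) x1=(1.9650, -0.0512, 0.6948) x2=(0.0062, 0.0725, -0.5055) x3=(1.6674, -1.8620, 1.2548) x4=(1.7864, -0.6331, -1.1431)
step 10: x0=(-1.3539, -1.7154, 0.6481) x1=(1.9665, -0.0675, 0.6832) x2=(-0.0071, 0.0804, -0.5205) x3=(1.6722, -1.8828, 1.2422) x4=(1.7908, -0.6444, -1.1552)
step 11: x0=(-1.3417, -1.6982, 0.6611) x1=(1.9679, -0.0837, 0.6717) x2=(-0.0201, 0.0883, -0.5355) x3=(1.6770, -1.9036, 1.2297) x4=(1.7951, -0.6558, -1.1674)
step 12: x0=(-1.3294, -1.6811, 0.6742) x1=(1.9692, -0.0998, 0.6601) x2=(-0.0328, 0.0962, -0.5505) x3=(1.6816, -1.9246, 1.2172) x4=(1.7992, -0.6671, -1.1798)
step 13: x0=(-1.3170, -1.6640, 0.6873) x1=(1.9705, -0.1158, 0.6486) x2=(-0.0452, 0.1040, -0.5654) x3=(1.6862, -1.9456, 1.2048) x4=(1.8032, -0.6783, -1.1923)
step 14: x0=(-1.3045, -1.6469, 0.7005) x1=(1.9717, -0.1318, 0.6371) x2=(-0.0573, 0.1118, -0.5804) x3=(1.6907, -1.9668, 1.1925) x4=(1.8070, -0.6896, -1.2049)
step 15: x0=(-1.2919, -1.6299, 0.7137) x1=(1.9729, -0.1476, 0.6257) x2=(-0.0692, 0.1195, -0.5954) x3=(1.6951, -1.9881, 1.1802) x4=(1.8108, -0.7008, -1.2176)
step 16: x0=(-1.2791, -1.6130, 0.7270) x1=(1.9740, -0.1633, 0.6142) x2=(-0.0807, 0.1273, -0.6104) x3=(1.6994, -2.0095, 1.1680) x4=(1.8144, -0.7120, -1.2305)
step 17: x0=(-1.2663, -1.5961, 0.7403) x1=(1.9751, -0.1790, 0.6028) x2=(-0.0920, 0.1350, -0.6254) x3=(1.7036, -2.0310, 1.1558) x4=(1.8178, -0.7232, -1.2436)
step 18: x0=(-1.2533, -1.5792, 0.7537) x1=(1.9762, -0.1945, 0.5915) x2=(-0.1031, 0.1426, -0.6405) x3=(1.7078, -2.0525, 1.1437) x4=(1.8211, -0.7343, -1.2567)
step 19: x0=(-1.2401, -1.5625, 0.7671) x1=(1.9771, -0.2100, 0.5801) x2=(-0.1138, 0.1503, -0.6555) x3=(1.7118, -2.0742, 1.1316) x4=(1.8244, -0.7454, -1.2700)
step 20: x0=(-1.2269, -1.5458, 0.7806) x1=(1.9781, -0.2253, 0.5688) x2=(-0.1243, 0.1579, -0.6705) x3=(1.7158, -2.0960, 1.1196) x4=(1.8275, -0.7565, -1.2834)
step 21: x0=(-1.2135, -1.5291, 0.7941) x1=(1.9790, -0.2406, 0.5575) x2=(-0.1346, 0.1655, -0.6856) x3=(1.7197, -2.1179, 1.1076) x4=(1.8304, -0.7676, -1.2970)
step 22: x0=(-1.2000, -1.5126, 0.8077) x1=(1.9798, -0.2557, 0.5463) x2=(-0.1446, 0.1730, -0.7006) x3=(1.7235, -2.1399, 1.0957) x4=(1.8333, -0.7786, -1.3107)
step 23: x0=(-1.1863, -1.4960, 0.8213) x1=(1.9806, -0.2708, 0.5351) x2=(-0.1544, 0.1805, -0.7157) x3=(1.7273, -2.1619, 1.0838) x4=(1.8360, -0.7896, -1.3245)
step 24: x0=(-1.1726, -1.4796, 0.8350) x1=(1.9814, -0.2858, 0.5239) x2=(-0.1639, 0.1880, -0.7308) x3=(1.7309, -2.1841, 1.0720) x4=(1.8386, -0.8006, -1.3385)
step 25: x0=(-1.1586, -1.4632, 0.8487) x1=(1.9820, -0.3007, 0.5128) x2=(-0.1732, 0.1954, -0.7459) x3=(1.7345, -2.2064, 1.0603) x4=(1.8411, -0.8115, -1.3526)
step 26: x0=(-1.1446, -1.4469, 0.8624) x1=(1.9827, -0.3154, 0.5017) x2=(-0.1823, 0.2029, -0.7610) x3=(1.7380, -2.2287, 1.0486) x4=(1.8435, -0.8224, -1.3669)
step 27: x0=(-1.1304, -1.4307, 0.8762) x1=(1.9833, -0.3301, 0.4906) x2=(-0.1911, 0.2102, -0.7762) x3=(1.7414, -2.2512, 1.0370) x4=(1.8458, -0.8333, -1.3813)
step 28: x0=(-1.1160, -1.4145, 0.8900) x1=(1.9838, -0.3447, 0.4796) x2=(-0.1997, 0.2176, -0.7913) x3=(1.7448, -2.2737, 1.0254) x4=(1.8480, -0.8441, -1.3958)
step 29: x0=(-1.1016, -1.3984, 0.9039) x1=(1.9843, -0.3592, 0.4686) x2=(-0.2081, 0.2249, -0.8065) x3=(1.7480, -2.2964, 1.0139) x4=(1.8500, -0.8550, -1.4104)
step 30: x0=(-1.0869, -1.3824, 0.9178) x1=(1.9848, -0.3736, 0.4577) x2=(-0.2163, 0.2322, -0.8217) x3=(1.7512, -2.3191, 1.0024) x4=(1.8520, -0.8657, -1.4252)
step 31: x0=(-1.0721, -1.3665, 0.9318) x1=(1.9852, -0.3879, 0.4468) x2=(-0.2243, 0.2394, -0.8370) x3=(1.7543, -2.3419, 0.9910) x4=(1.8539, -0.8765, -1.4402)
step 32: x0=(-1.0572, -1.3506, 0.9458) x1=(1.9855, -0.4021, 0.4359) x2=(-0.2320, 0.2466, -0.8523) x3=(1.7574, -2.3648, 0.9797) x4=(1.8556, -0.8872, -1.4552)
step 33: x0=(-1.0421, -1.3348, 0.9599) x1=(1.9858, -0.4163, 0.4251) x2=(-0.2396, 0.2538, -0.8675) x3=(1.7603, -2.3878, 0.9684) x4=(1.8573, -0.8979, -1.4704)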